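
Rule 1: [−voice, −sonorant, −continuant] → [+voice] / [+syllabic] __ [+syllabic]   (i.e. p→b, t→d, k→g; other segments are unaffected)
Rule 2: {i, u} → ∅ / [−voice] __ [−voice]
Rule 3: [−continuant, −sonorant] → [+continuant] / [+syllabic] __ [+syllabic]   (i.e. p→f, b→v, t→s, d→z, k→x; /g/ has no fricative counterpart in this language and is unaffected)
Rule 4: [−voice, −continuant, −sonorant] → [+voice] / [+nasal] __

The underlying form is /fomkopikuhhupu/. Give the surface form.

Rule 1 (intervocalic voicing): /p/ is a voiceless stop between vowels /o/ and /i/, so it voices to [b]. /k/ is a voiceless stop between vowels /i/ and /u/, so it voices to [g]. /p/ is a voiceless stop between vowels /u/ and /u/, so it voices to [b]. /fomkopikuhhupu/ → fomkobiguhhubu.
Rule 2 (high vowel syncope): no segment meets the environment; /fomkobiguhhubu/ is unchanged.
Rule 3 (intervocalic spirantization): /b/ is a stop between vowels /o/ and /i/, so it spirantizes to the fricative [v]. /b/ is a stop between vowels /u/ and /u/, so it spirantizes to the fricative [v]. /fomkobiguhhubu/ → fomkoviguhhuvu.
Rule 4 (post-nasal voicing): /k/ is a voiceless stop immediately after the nasal /m/, so it voices to [g]. /fomkoviguhhuvu/ → fomgoviguhhuvu.

fomgoviguhhuvu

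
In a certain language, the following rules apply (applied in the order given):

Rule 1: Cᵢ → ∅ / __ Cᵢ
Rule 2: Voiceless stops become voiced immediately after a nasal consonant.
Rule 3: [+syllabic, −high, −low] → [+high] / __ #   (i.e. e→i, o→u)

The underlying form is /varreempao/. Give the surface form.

vareembau

Rule 1 (degemination): /rr/ is a geminate; the first /r/ deletes. /varreempao/ → vareempao.
Rule 2 (post-nasal voicing): /p/ is a voiceless stop immediately after the nasal /m/, so it voices to [b]. /vareempao/ → vareembao.
Rule 3 (final vowel raising): /o/ is a mid vowel in word-final position, so it raises to [u]. /vareembao/ → vareembau.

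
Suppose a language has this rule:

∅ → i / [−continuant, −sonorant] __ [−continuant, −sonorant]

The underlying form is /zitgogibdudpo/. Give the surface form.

/t/ and /g/ form a stop–stop cluster, so [i] is inserted between them.
/b/ and /d/ form a stop–stop cluster, so [i] is inserted between them.
/d/ and /p/ form a stop–stop cluster, so [i] is inserted between them.
Surface form: [zitigogibidudipo].

zitigogibidudipo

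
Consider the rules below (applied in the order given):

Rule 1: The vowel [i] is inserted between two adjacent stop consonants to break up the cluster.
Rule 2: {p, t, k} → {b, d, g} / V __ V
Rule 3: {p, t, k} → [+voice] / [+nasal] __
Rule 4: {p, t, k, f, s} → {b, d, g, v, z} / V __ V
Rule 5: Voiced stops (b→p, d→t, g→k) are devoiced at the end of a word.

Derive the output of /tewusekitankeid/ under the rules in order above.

Rule 1 (stop-cluster i-epenthesis): no segment meets the environment; /tewusekitankeid/ is unchanged.
Rule 2 (intervocalic voicing): /k/ is a voiceless stop between vowels /e/ and /i/, so it voices to [g]. /t/ is a voiceless stop between vowels /i/ and /a/, so it voices to [d]. /tewusekitankeid/ → tewusegidankeid.
Rule 3 (post-nasal voicing): /k/ is a voiceless stop immediately after the nasal /n/, so it voices to [g]. /tewusegidankeid/ → tewusegidangeid.
Rule 4 (intervocalic voicing): /s/ is a voiceless obstruent between vowels /u/ and /e/, so it voices to [z]. /tewusegidangeid/ → tewuzegidangeid.
Rule 5 (final devoicing): /d/ is a voiced stop in word-final position, so it devoices to [t]. /tewuzegidangeid/ → tewuzegidangeit.

tewuzegidangeit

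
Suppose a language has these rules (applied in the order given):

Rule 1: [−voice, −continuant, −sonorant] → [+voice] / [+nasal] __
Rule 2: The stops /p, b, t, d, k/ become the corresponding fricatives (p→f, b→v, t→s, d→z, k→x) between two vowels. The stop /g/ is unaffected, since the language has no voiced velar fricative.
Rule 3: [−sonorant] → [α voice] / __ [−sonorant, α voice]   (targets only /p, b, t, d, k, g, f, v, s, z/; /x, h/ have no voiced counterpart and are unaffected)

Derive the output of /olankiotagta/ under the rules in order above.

Rule 1 (post-nasal voicing): /k/ is a voiceless stop immediately after the nasal /n/, so it voices to [g]. /olankiotagta/ → olangiotagta.
Rule 2 (intervocalic spirantization): /t/ is a stop between vowels /o/ and /a/, so it spirantizes to the fricative [s]. /olangiotagta/ → olangiosagta.
Rule 3 (regressive voicing assimilation): /g/ precedes the voiceless obstruent /t/, so it devoices to [k] by assimilation. /olangiosagta/ → olangiosakta.

olangiosakta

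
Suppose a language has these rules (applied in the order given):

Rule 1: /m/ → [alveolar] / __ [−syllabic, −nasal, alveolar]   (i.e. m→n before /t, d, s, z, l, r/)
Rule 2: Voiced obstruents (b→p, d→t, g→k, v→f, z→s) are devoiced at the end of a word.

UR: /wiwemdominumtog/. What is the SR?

Rule 1 (nasal place assimilation): /m/ precedes the alveolar consonant /d/, so it assimilates in place to [n]. /m/ precedes the alveolar consonant /t/, so it assimilates in place to [n]. /wiwemdominumtog/ → wiwendominuntog.
Rule 2 (final devoicing): /g/ is a voiced obstruent in word-final position, so it devoices to [k]. /wiwendominuntog/ → wiwendominuntok.

wiwendominuntok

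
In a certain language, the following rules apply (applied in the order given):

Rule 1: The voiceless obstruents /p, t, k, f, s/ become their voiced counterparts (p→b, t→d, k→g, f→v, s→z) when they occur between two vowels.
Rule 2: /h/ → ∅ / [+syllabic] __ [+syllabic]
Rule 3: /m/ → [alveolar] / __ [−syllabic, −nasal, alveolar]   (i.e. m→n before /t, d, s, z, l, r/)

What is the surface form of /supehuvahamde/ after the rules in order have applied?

subeuvaande

Rule 1 (intervocalic voicing): /p/ is a voiceless obstruent between vowels /u/ and /e/, so it voices to [b]. /supehuvahamde/ → subehuvahamde.
Rule 2 (intervocalic h-deletion): /h/ occurs between vowels /e/ and /u/, so it deletes. /h/ occurs between vowels /a/ and /a/, so it deletes. /subehuvahamde/ → subeuvaamde.
Rule 3 (nasal place assimilation): /m/ precedes the alveolar consonant /d/, so it assimilates in place to [n]. /subeuvaamde/ → subeuvaande.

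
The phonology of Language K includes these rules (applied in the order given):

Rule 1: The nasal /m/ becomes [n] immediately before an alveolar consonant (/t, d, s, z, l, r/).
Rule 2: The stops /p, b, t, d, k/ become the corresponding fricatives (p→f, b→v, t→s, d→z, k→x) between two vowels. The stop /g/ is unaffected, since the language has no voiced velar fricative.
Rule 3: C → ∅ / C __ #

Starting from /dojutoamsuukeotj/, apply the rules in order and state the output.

dojusoansuuxeot

Rule 1 (nasal place assimilation): /m/ precedes the alveolar consonant /s/, so it assimilates in place to [n]. /dojutoamsuukeotj/ → dojutoansuukeotj.
Rule 2 (intervocalic spirantization): /t/ is a stop between vowels /u/ and /o/, so it spirantizes to the fricative [s]. /k/ is a stop between vowels /u/ and /e/, so it spirantizes to the fricative [x]. /dojutoansuukeotj/ → dojusoansuuxeotj.
Rule 3 (final cluster simplification): /j/ is the second consonant of a word-final cluster /tj/, so it deletes. /dojusoansuuxeotj/ → dojusoansuuxeot.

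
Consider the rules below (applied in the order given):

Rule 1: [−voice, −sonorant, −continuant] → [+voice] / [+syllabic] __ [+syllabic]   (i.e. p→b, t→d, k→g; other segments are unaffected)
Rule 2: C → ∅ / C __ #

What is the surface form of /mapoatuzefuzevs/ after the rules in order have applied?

Rule 1 (intervocalic voicing): /p/ is a voiceless stop between vowels /a/ and /o/, so it voices to [b]. /t/ is a voiceless stop between vowels /a/ and /u/, so it voices to [d]. /mapoatuzefuzevs/ → maboaduzefuzevs.
Rule 2 (final cluster simplification): /s/ is the second consonant of a word-final cluster /vs/, so it deletes. /maboaduzefuzevs/ → maboaduzefuzev.

maboaduzefuzev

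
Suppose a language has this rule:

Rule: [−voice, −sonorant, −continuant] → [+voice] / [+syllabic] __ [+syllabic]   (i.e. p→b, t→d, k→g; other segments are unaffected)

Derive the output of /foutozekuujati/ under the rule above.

foudozeguujadi

/t/ is a voiceless stop between vowels /u/ and /o/, so it voices to [d].
/k/ is a voiceless stop between vowels /e/ and /u/, so it voices to [g].
/t/ is a voiceless stop between vowels /a/ and /i/, so it voices to [d].
Surface form: [foudozeguujadi].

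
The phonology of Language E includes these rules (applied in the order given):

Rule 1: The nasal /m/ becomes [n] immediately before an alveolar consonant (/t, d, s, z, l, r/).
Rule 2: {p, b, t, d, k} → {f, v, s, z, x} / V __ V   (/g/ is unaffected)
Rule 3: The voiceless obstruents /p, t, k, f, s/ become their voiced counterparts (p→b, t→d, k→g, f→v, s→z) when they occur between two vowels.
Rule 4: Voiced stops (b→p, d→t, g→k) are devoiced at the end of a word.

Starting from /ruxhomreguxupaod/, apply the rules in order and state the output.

ruxhonreguxuvaot

Rule 1 (nasal place assimilation): /m/ precedes the alveolar consonant /r/, so it assimilates in place to [n]. /ruxhomreguxupaod/ → ruxhonreguxupaod.
Rule 2 (intervocalic spirantization): /p/ is a stop between vowels /u/ and /a/, so it spirantizes to the fricative [f]. /ruxhonreguxupaod/ → ruxhonreguxufaod.
Rule 3 (intervocalic voicing): /f/ is a voiceless obstruent between vowels /u/ and /a/, so it voices to [v]. /ruxhonreguxufaod/ → ruxhonreguxuvaod.
Rule 4 (final devoicing): /d/ is a voiced stop in word-final position, so it devoices to [t]. /ruxhonreguxuvaod/ → ruxhonreguxuvaot.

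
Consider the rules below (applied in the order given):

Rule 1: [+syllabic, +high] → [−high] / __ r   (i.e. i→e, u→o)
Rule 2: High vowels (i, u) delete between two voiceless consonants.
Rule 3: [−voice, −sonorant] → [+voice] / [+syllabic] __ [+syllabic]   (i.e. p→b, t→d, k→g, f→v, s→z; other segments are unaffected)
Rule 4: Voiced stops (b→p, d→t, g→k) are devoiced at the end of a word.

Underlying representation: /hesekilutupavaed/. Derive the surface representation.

hezegilutpavaet

Rule 1 (pre-rhotic lowering): no segment meets the environment; /hesekilutupavaed/ is unchanged.
Rule 2 (high vowel syncope): /u/ is a high vowel flanked by voiceless consonants /t/ and /p/, so it deletes. /hesekilutupavaed/ → hesekilutpavaed.
Rule 3 (intervocalic voicing): /s/ is a voiceless obstruent between vowels /e/ and /e/, so it voices to [z]. /k/ is a voiceless obstruent between vowels /e/ and /i/, so it voices to [g]. /hesekilutpavaed/ → hezegilutpavaed.
Rule 4 (final devoicing): /d/ is a voiced stop in word-final position, so it devoices to [t]. /hezegilutpavaed/ → hezegilutpavaet.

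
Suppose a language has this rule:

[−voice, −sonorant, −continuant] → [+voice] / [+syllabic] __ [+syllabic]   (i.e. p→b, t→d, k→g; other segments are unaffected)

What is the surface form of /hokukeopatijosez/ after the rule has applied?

hogugeobadijosez

/k/ is a voiceless stop between vowels /o/ and /u/, so it voices to [g].
/k/ is a voiceless stop between vowels /u/ and /e/, so it voices to [g].
/p/ is a voiceless stop between vowels /o/ and /a/, so it voices to [b].
/t/ is a voiceless stop between vowels /a/ and /i/, so it voices to [d].
Surface form: [hogugeobadijosez].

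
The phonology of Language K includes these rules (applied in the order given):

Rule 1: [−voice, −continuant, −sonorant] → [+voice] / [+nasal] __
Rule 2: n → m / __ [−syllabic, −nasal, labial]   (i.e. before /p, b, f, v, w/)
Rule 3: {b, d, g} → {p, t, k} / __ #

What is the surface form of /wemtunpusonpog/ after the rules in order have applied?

Rule 1 (post-nasal voicing): /t/ is a voiceless stop immediately after the nasal /m/, so it voices to [d]. /p/ is a voiceless stop immediately after the nasal /n/, so it voices to [b]. /p/ is a voiceless stop immediately after the nasal /n/, so it voices to [b]. /wemtunpusonpog/ → wemdunbusonbog.
Rule 2 (nasal place assimilation): /n/ precedes the labial consonant /b/, so it assimilates in place to [m]. /n/ precedes the labial consonant /b/, so it assimilates in place to [m]. /wemdunbusonbog/ → wemdumbusombog.
Rule 3 (final devoicing): /g/ is a voiced stop in word-final position, so it devoices to [k]. /wemdumbusombog/ → wemdumbusombok.

wemdumbusombok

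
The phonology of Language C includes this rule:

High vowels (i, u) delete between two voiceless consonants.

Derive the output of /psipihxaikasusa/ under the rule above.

psphxaikassa

/i/ is a high vowel flanked by voiceless consonants /s/ and /p/, so it deletes.
/i/ is a high vowel flanked by voiceless consonants /p/ and /h/, so it deletes.
/u/ is a high vowel flanked by voiceless consonants /s/ and /s/, so it deletes.
The other instance of /i/ does not occur in the required environment and remains unchanged.
Surface form: [psphxaikassa].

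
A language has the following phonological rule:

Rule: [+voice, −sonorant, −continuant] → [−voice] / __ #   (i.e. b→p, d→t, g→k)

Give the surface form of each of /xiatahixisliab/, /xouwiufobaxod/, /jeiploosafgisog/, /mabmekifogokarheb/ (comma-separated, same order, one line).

/xiatahixisliab/: /b/ is a voiced stop in word-final position, so it devoices to [p]. → [xiatahixisliap].
/xouwiufobaxod/: /d/ is a voiced stop in word-final position, so it devoices to [t]. → [xouwiufobaxot].
/jeiploosafgisog/: /g/ is a voiced stop in word-final position, so it devoices to [k]. → [jeiploosafgisok].
/mabmekifogokarheb/: /b/ is a voiced stop in word-final position, so it devoices to [p]. → [mabmekifogokarhep].

xiatahixisliap, xouwiufobaxot, jeiploosafgisok, mabmekifogokarhep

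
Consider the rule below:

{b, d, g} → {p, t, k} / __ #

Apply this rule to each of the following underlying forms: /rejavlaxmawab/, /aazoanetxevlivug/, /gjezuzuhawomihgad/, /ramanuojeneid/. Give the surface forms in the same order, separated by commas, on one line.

rejavlaxmawap, aazoanetxevlivuk, gjezuzuhawomihgat, ramanuojeneit

/rejavlaxmawab/: /b/ is a voiced stop in word-final position, so it devoices to [p]. → [rejavlaxmawap].
/aazoanetxevlivug/: /g/ is a voiced stop in word-final position, so it devoices to [k]. → [aazoanetxevlivuk].
/gjezuzuhawomihgad/: /d/ is a voiced stop in word-final position, so it devoices to [t]. → [gjezuzuhawomihgat].
/ramanuojeneid/: /d/ is a voiced stop in word-final position, so it devoices to [t]. → [ramanuojeneit].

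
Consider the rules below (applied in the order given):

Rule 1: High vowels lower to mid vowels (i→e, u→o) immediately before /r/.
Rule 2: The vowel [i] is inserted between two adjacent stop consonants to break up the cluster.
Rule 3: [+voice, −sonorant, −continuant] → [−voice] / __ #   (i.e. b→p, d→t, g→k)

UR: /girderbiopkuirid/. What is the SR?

Rule 1 (pre-rhotic lowering): /i/ is a high vowel immediately before /r/, so it lowers to [e]. /i/ is a high vowel immediately before /r/, so it lowers to [e]. /girderbiopkuirid/ → gerderbiopkuerid.
Rule 2 (stop-cluster i-epenthesis): /p/ and /k/ form a stop–stop cluster, so [i] is inserted between them. /gerderbiopkuerid/ → gerderbiopikuerid.
Rule 3 (final devoicing): /d/ is a voiced stop in word-final position, so it devoices to [t]. /gerderbiopikuerid/ → gerderbiopikuerit.

gerderbiopikuerit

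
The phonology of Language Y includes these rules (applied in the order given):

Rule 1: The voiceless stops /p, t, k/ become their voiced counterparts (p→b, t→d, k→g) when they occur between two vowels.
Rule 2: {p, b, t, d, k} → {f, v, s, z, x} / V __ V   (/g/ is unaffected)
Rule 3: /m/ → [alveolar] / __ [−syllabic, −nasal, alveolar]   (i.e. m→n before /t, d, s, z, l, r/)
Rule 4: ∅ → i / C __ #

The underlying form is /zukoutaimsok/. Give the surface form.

Rule 1 (intervocalic voicing): /k/ is a voiceless stop between vowels /u/ and /o/, so it voices to [g]. /t/ is a voiceless stop between vowels /u/ and /a/, so it voices to [d]. /zukoutaimsok/ → zugoudaimsok.
Rule 2 (intervocalic spirantization): /d/ is a stop between vowels /u/ and /a/, so it spirantizes to the fricative [z]. /zugoudaimsok/ → zugouzaimsok.
Rule 3 (nasal place assimilation): /m/ precedes the alveolar consonant /s/, so it assimilates in place to [n]. /zugouzaimsok/ → zugouzainsok.
Rule 4 (final i-epenthesis): the form ends in the consonant /k/, so [i] is inserted word-finally. /zugouzainsok/ → zugouzainsoki.

zugouzainsoki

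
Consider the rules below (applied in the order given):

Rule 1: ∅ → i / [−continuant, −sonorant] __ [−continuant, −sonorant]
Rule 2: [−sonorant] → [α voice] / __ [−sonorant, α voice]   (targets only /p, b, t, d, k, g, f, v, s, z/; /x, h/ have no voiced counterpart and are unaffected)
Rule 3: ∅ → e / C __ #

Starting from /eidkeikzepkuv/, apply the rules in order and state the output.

eidikeigzepikuve

Rule 1 (stop-cluster i-epenthesis): /d/ and /k/ form a stop–stop cluster, so [i] is inserted between them. /p/ and /k/ form a stop–stop cluster, so [i] is inserted between them. /eidkeikzepkuv/ → eidikeikzepikuv.
Rule 2 (regressive voicing assimilation): /k/ precedes the voiced obstruent /z/, so it voices to [g] by assimilation. /eidikeikzepikuv/ → eidikeigzepikuv.
Rule 3 (final e-epenthesis): the form ends in the consonant /v/, so [e] is inserted word-finally. /eidikeigzepikuv/ → eidikeigzepikuve.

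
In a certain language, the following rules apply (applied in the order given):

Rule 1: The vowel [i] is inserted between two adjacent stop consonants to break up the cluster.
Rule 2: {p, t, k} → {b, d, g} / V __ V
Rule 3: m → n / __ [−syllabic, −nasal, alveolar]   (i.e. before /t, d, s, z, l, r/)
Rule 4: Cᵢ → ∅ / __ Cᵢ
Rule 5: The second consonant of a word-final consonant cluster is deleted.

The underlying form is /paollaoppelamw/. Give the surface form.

Rule 1 (stop-cluster i-epenthesis): /p/ and /p/ form a stop–stop cluster, so [i] is inserted between them. /paollaoppelamw/ → paollaopipelamw.
Rule 2 (intervocalic voicing): /p/ is a voiceless stop between vowels /o/ and /i/, so it voices to [b]. /p/ is a voiceless stop between vowels /i/ and /e/, so it voices to [b]. /paollaopipelamw/ → paollaobibelamw.
Rule 3 (nasal place assimilation): no segment meets the environment; /paollaobibelamw/ is unchanged.
Rule 4 (degemination): /ll/ is a geminate; the first /l/ deletes. /paollaobibelamw/ → paolaobibelamw.
Rule 5 (final cluster simplification): /w/ is the second consonant of a word-final cluster /mw/, so it deletes. /paolaobibelamw/ → paolaobibelam.

paolaobibelam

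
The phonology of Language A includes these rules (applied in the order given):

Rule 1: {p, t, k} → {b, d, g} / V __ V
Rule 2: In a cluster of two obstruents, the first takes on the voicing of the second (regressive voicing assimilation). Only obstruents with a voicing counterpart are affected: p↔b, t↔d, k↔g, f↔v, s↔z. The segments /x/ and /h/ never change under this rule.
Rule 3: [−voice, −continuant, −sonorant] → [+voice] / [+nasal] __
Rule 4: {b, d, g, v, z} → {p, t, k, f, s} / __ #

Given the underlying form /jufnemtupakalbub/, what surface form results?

Rule 1 (intervocalic voicing): /p/ is a voiceless stop between vowels /u/ and /a/, so it voices to [b]. /k/ is a voiceless stop between vowels /a/ and /a/, so it voices to [g]. /jufnemtupakalbub/ → jufnemtubagalbub.
Rule 2 (regressive voicing assimilation): no segment meets the environment; /jufnemtubagalbub/ is unchanged.
Rule 3 (post-nasal voicing): /t/ is a voiceless stop immediately after the nasal /m/, so it voices to [d]. /jufnemtubagalbub/ → jufnemdubagalbub.
Rule 4 (final devoicing): /b/ is a voiced obstruent in word-final position, so it devoices to [p]. /jufnemdubagalbub/ → jufnemdubagalbup.

jufnemdubagalbup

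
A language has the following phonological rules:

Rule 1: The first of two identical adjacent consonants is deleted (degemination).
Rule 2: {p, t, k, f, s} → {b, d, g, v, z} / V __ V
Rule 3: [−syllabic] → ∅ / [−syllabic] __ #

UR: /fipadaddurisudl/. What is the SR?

fibadadurizud

Rule 1 (degemination): /dd/ is a geminate; the first /d/ deletes. /fipadaddurisudl/ → fipadadurisudl.
Rule 2 (intervocalic voicing): /p/ is a voiceless obstruent between vowels /i/ and /a/, so it voices to [b]. /s/ is a voiceless obstruent between vowels /i/ and /u/, so it voices to [z]. /fipadadurisudl/ → fibadadurizudl.
Rule 3 (final cluster simplification): /l/ is the second consonant of a word-final cluster /dl/, so it deletes. /fibadadurizudl/ → fibadadurizud.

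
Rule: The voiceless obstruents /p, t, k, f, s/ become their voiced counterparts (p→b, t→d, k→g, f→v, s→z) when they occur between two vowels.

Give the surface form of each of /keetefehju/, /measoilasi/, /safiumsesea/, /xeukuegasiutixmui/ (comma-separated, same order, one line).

/keetefehju/: /t/ is a voiceless obstruent between vowels /e/ and /e/, so it voices to [d]. /f/ is a voiceless obstruent between vowels /e/ and /e/, so it voices to [v]. → [keedevehju].
/measoilasi/: /s/ is a voiceless obstruent between vowels /a/ and /o/, so it voices to [z]. /s/ is a voiceless obstruent between vowels /a/ and /i/, so it voices to [z]. → [meazoilazi].
/safiumsesea/: /f/ is a voiceless obstruent between vowels /a/ and /i/, so it voices to [v]. /s/ is a voiceless obstruent between vowels /e/ and /e/, so it voices to [z]. → [saviumsezea].
/xeukuegasiutixmui/: /k/ is a voiceless obstruent between vowels /u/ and /u/, so it voices to [g]. /s/ is a voiceless obstruent between vowels /a/ and /i/, so it voices to [z]. /t/ is a voiceless obstruent between vowels /u/ and /i/, so it voices to [d]. → [xeuguegaziudixmui].

keedevehju, meazoilazi, saviumsezea, xeuguegaziudixmui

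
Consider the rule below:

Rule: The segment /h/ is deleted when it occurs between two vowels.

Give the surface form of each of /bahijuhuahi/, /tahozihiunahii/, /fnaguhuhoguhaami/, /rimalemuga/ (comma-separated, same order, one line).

baijuuai, taoziiunaii, fnaguuoguaami, rimalemuga

/bahijuhuahi/: /h/ occurs between vowels /a/ and /i/, so it deletes. /h/ occurs between vowels /u/ and /u/, so it deletes. /h/ occurs between vowels /a/ and /i/, so it deletes. → [baijuuai].
/tahozihiunahii/: /h/ occurs between vowels /a/ and /o/, so it deletes. /h/ occurs between vowels /i/ and /i/, so it deletes. /h/ occurs between vowels /a/ and /i/, so it deletes. → [taoziiunaii].
/fnaguhuhoguhaami/: /h/ occurs between vowels /u/ and /u/, so it deletes. /h/ occurs between vowels /u/ and /o/, so it deletes. /h/ occurs between vowels /u/ and /a/, so it deletes. → [fnaguuoguaami].
/rimalemuga/: the rule's environment is not met; surfaces unchanged as [rimalemuga].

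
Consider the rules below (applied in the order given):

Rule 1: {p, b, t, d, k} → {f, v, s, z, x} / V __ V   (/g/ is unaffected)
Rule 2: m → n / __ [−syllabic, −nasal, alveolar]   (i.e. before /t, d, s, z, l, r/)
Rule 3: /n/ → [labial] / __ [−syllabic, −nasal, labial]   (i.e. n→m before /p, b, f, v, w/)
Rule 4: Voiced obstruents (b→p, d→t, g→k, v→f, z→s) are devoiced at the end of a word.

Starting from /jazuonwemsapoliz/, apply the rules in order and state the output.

jazuomwensafolis

Rule 1 (intervocalic spirantization): /p/ is a stop between vowels /a/ and /o/, so it spirantizes to the fricative [f]. /jazuonwemsapoliz/ → jazuonwemsafoliz.
Rule 2 (nasal place assimilation): /m/ precedes the alveolar consonant /s/, so it assimilates in place to [n]. /jazuonwemsafoliz/ → jazuonwensafoliz.
Rule 3 (nasal place assimilation): /n/ precedes the labial consonant /w/, so it assimilates in place to [m]. /jazuonwensafoliz/ → jazuomwensafoliz.
Rule 4 (final devoicing): /z/ is a voiced obstruent in word-final position, so it devoices to [s]. /jazuomwensafoliz/ → jazuomwensafolis.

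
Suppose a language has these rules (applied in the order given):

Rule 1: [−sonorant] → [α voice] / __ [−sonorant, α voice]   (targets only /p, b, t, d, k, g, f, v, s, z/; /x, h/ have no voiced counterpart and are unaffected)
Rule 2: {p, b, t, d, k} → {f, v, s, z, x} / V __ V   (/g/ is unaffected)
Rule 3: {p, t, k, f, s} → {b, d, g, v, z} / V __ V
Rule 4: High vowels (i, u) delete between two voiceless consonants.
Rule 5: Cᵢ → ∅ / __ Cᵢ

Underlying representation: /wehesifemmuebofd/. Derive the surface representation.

wehezivemuevovd

Rule 1 (regressive voicing assimilation): /f/ precedes the voiced obstruent /d/, so it voices to [v] by assimilation. /wehesifemmuebofd/ → wehesifemmuebovd.
Rule 2 (intervocalic spirantization): /b/ is a stop between vowels /e/ and /o/, so it spirantizes to the fricative [v]. /wehesifemmuebovd/ → wehesifemmuevovd.
Rule 3 (intervocalic voicing): /s/ is a voiceless obstruent between vowels /e/ and /i/, so it voices to [z]. /f/ is a voiceless obstruent between vowels /i/ and /e/, so it voices to [v]. /wehesifemmuevovd/ → wehezivemmuevovd.
Rule 4 (high vowel syncope): no segment meets the environment; /wehezivemmuevovd/ is unchanged.
Rule 5 (degemination): /mm/ is a geminate; the first /m/ deletes. /wehezivemmuevovd/ → wehezivemuevovd.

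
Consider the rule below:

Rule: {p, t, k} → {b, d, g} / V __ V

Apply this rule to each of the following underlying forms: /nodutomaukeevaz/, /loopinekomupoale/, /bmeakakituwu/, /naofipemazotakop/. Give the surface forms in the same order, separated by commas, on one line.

nodudomaugeevaz, loobinegomuboale, bmeagagiduwu, naofibemazodagop

/nodutomaukeevaz/: /t/ is a voiceless stop between vowels /u/ and /o/, so it voices to [d]. /k/ is a voiceless stop between vowels /u/ and /e/, so it voices to [g]. → [nodudomaugeevaz].
/loopinekomupoale/: /p/ is a voiceless stop between vowels /o/ and /i/, so it voices to [b]. /k/ is a voiceless stop between vowels /e/ and /o/, so it voices to [g]. /p/ is a voiceless stop between vowels /u/ and /o/, so it voices to [b]. → [loobinegomuboale].
/bmeakakituwu/: /k/ is a voiceless stop between vowels /a/ and /a/, so it voices to [g]. /k/ is a voiceless stop between vowels /a/ and /i/, so it voices to [g]. /t/ is a voiceless stop between vowels /i/ and /u/, so it voices to [d]. → [bmeagagiduwu].
/naofipemazotakop/: /p/ is a voiceless stop between vowels /i/ and /e/, so it voices to [b]. /t/ is a voiceless stop between vowels /o/ and /a/, so it voices to [d]. /k/ is a voiceless stop between vowels /a/ and /o/, so it voices to [g]. → [naofibemazodagop].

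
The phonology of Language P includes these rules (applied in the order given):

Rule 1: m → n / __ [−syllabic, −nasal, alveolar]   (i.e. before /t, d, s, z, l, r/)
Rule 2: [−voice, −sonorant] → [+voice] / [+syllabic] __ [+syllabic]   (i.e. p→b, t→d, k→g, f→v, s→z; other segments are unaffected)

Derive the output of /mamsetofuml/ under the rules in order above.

Rule 1 (nasal place assimilation): /m/ precedes the alveolar consonant /s/, so it assimilates in place to [n]. /m/ precedes the alveolar consonant /l/, so it assimilates in place to [n]. /mamsetofuml/ → mansetofunl.
Rule 2 (intervocalic voicing): /t/ is a voiceless obstruent between vowels /e/ and /o/, so it voices to [d]. /f/ is a voiceless obstruent between vowels /o/ and /u/, so it voices to [v]. /mansetofunl/ → mansedovunl.

mansedovunl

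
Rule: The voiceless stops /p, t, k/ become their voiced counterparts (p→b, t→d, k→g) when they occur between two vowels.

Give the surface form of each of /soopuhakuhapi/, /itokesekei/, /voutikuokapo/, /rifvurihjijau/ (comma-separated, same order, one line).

/soopuhakuhapi/: /p/ is a voiceless stop between vowels /o/ and /u/, so it voices to [b]. /k/ is a voiceless stop between vowels /a/ and /u/, so it voices to [g]. /p/ is a voiceless stop between vowels /a/ and /i/, so it voices to [b]. → [soobuhaguhabi].
/itokesekei/: /t/ is a voiceless stop between vowels /i/ and /o/, so it voices to [d]. /k/ is a voiceless stop between vowels /o/ and /e/, so it voices to [g]. /k/ is a voiceless stop between vowels /e/ and /e/, so it voices to [g]. → [idogesegei].
/voutikuokapo/: /t/ is a voiceless stop between vowels /u/ and /i/, so it voices to [d]. /k/ is a voiceless stop between vowels /i/ and /u/, so it voices to [g]. /k/ is a voiceless stop between vowels /o/ and /a/, so it voices to [g]. /p/ is a voiceless stop between vowels /a/ and /o/, so it voices to [b]. → [voudiguogabo].
/rifvurihjijau/: the rule's environment is not met; surfaces unchanged as [rifvurihjijau].

soobuhaguhabi, idogesegei, voudiguogabo, rifvurihjijau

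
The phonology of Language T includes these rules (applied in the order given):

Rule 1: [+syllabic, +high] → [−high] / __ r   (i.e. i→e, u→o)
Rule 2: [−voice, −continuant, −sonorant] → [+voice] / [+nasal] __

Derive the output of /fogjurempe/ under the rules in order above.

fogjorembe

Rule 1 (pre-rhotic lowering): /u/ is a high vowel immediately before /r/, so it lowers to [o]. /fogjurempe/ → fogjorempe.
Rule 2 (post-nasal voicing): /p/ is a voiceless stop immediately after the nasal /m/, so it voices to [b]. /fogjorempe/ → fogjorembe.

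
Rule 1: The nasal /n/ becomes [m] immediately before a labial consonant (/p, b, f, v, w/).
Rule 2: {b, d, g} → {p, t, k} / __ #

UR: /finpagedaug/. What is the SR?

Rule 1 (nasal place assimilation): /n/ precedes the labial consonant /p/, so it assimilates in place to [m]. /finpagedaug/ → fimpagedaug.
Rule 2 (final devoicing): /g/ is a voiced stop in word-final position, so it devoices to [k]. /fimpagedaug/ → fimpagedauk.

fimpagedauk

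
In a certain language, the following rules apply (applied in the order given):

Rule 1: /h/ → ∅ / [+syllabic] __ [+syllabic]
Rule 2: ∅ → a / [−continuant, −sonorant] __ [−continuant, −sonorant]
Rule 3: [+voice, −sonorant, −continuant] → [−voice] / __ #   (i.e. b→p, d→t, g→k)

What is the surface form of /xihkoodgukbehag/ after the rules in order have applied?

Rule 1 (intervocalic h-deletion): /h/ occurs between vowels /e/ and /a/, so it deletes. /xihkoodgukbehag/ → xihkoodgukbeag.
Rule 2 (stop-cluster a-epenthesis): /d/ and /g/ form a stop–stop cluster, so [a] is inserted between them. /k/ and /b/ form a stop–stop cluster, so [a] is inserted between them. /xihkoodgukbeag/ → xihkoodagukabeag.
Rule 3 (final devoicing): /g/ is a voiced stop in word-final position, so it devoices to [k]. /xihkoodagukabeag/ → xihkoodagukabeak.

xihkoodagukabeak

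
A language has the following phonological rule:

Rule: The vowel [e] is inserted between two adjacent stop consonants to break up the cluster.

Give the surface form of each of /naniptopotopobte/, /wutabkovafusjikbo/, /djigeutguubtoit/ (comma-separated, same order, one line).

/naniptopotopobte/: /p/ and /t/ form a stop–stop cluster, so [e] is inserted between them. /b/ and /t/ form a stop–stop cluster, so [e] is inserted between them. → [nanipetopotopobete].
/wutabkovafusjikbo/: /b/ and /k/ form a stop–stop cluster, so [e] is inserted between them. /k/ and /b/ form a stop–stop cluster, so [e] is inserted between them. → [wutabekovafusjikebo].
/djigeutguubtoit/: /t/ and /g/ form a stop–stop cluster, so [e] is inserted between them. /b/ and /t/ form a stop–stop cluster, so [e] is inserted between them. → [djigeuteguubetoit].

nanipetopotopobete, wutabekovafusjikebo, djigeuteguubetoit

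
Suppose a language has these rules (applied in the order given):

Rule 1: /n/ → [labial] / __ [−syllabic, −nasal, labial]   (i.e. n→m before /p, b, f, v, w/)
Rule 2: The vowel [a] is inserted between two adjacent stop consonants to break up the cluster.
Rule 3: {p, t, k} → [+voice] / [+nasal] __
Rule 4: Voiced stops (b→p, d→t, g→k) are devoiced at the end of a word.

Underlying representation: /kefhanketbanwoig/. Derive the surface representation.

kefhangetabamwoik

Rule 1 (nasal place assimilation): /n/ precedes the labial consonant /w/, so it assimilates in place to [m]. /kefhanketbanwoig/ → kefhanketbamwoig.
Rule 2 (stop-cluster a-epenthesis): /t/ and /b/ form a stop–stop cluster, so [a] is inserted between them. /kefhanketbamwoig/ → kefhanketabamwoig.
Rule 3 (post-nasal voicing): /k/ is a voiceless stop immediately after the nasal /n/, so it voices to [g]. /kefhanketabamwoig/ → kefhangetabamwoig.
Rule 4 (final devoicing): /g/ is a voiced stop in word-final position, so it devoices to [k]. /kefhangetabamwoig/ → kefhangetabamwoik.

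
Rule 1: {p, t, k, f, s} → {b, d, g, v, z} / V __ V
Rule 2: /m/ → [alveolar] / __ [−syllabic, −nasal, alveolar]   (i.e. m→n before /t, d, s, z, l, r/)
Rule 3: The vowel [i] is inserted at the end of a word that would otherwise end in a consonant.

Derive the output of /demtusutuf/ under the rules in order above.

dentuzudufi

Rule 1 (intervocalic voicing): /s/ is a voiceless obstruent between vowels /u/ and /u/, so it voices to [z]. /t/ is a voiceless obstruent between vowels /u/ and /u/, so it voices to [d]. /demtusutuf/ → demtuzuduf.
Rule 2 (nasal place assimilation): /m/ precedes the alveolar consonant /t/, so it assimilates in place to [n]. /demtuzuduf/ → dentuzuduf.
Rule 3 (final i-epenthesis): the form ends in the consonant /f/, so [i] is inserted word-finally. /dentuzuduf/ → dentuzudufi.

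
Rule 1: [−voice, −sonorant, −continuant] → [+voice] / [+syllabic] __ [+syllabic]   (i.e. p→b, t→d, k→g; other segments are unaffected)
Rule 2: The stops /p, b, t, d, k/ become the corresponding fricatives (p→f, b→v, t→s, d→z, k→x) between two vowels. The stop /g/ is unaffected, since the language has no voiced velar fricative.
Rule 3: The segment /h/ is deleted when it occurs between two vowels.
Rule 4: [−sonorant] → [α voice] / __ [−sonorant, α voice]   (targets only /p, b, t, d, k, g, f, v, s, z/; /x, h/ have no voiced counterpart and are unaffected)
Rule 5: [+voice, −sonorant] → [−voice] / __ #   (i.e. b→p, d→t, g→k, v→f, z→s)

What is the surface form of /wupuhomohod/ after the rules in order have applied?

Rule 1 (intervocalic voicing): /p/ is a voiceless stop between vowels /u/ and /u/, so it voices to [b]. /wupuhomohod/ → wubuhomohod.
Rule 2 (intervocalic spirantization): /b/ is a stop between vowels /u/ and /u/, so it spirantizes to the fricative [v]. /wubuhomohod/ → wuvuhomohod.
Rule 3 (intervocalic h-deletion): /h/ occurs between vowels /u/ and /o/, so it deletes. /h/ occurs between vowels /o/ and /o/, so it deletes. /wuvuhomohod/ → wuvuomood.
Rule 4 (regressive voicing assimilation): no segment meets the environment; /wuvuomood/ is unchanged.
Rule 5 (final devoicing): /d/ is a voiced obstruent in word-final position, so it devoices to [t]. /wuvuomood/ → wuvuomoot.

wuvuomoot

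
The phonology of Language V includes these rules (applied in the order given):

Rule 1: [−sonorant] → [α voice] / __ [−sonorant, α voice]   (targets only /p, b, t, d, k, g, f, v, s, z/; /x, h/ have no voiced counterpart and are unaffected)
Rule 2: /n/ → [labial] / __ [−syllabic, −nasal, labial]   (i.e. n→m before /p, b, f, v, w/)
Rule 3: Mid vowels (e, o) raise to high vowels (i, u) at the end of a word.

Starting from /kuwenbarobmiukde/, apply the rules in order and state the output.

kuwembarobmiugdi

Rule 1 (regressive voicing assimilation): /k/ precedes the voiced obstruent /d/, so it voices to [g] by assimilation. /kuwenbarobmiukde/ → kuwenbarobmiugde.
Rule 2 (nasal place assimilation): /n/ precedes the labial consonant /b/, so it assimilates in place to [m]. /kuwenbarobmiugde/ → kuwembarobmiugde.
Rule 3 (final vowel raising): /e/ is a mid vowel in word-final position, so it raises to [i]. /kuwembarobmiugde/ → kuwembarobmiugdi.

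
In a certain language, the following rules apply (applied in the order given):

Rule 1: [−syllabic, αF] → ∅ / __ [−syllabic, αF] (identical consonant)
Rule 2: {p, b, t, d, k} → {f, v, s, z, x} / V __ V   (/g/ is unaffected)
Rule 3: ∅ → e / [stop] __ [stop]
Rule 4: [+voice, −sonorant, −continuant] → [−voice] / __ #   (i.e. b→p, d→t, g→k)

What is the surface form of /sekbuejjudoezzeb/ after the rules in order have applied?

sekebuejuzoezep

Rule 1 (degemination): /jj/ is a geminate; the first /j/ deletes. /zz/ is a geminate; the first /z/ deletes. /sekbuejjudoezzeb/ → sekbuejudoezeb.
Rule 2 (intervocalic spirantization): /d/ is a stop between vowels /u/ and /o/, so it spirantizes to the fricative [z]. /sekbuejudoezeb/ → sekbuejuzoezeb.
Rule 3 (stop-cluster e-epenthesis): /k/ and /b/ form a stop–stop cluster, so [e] is inserted between them. /sekbuejuzoezeb/ → sekebuejuzoezeb.
Rule 4 (final devoicing): /b/ is a voiced stop in word-final position, so it devoices to [p]. /sekebuejuzoezeb/ → sekebuejuzoezep.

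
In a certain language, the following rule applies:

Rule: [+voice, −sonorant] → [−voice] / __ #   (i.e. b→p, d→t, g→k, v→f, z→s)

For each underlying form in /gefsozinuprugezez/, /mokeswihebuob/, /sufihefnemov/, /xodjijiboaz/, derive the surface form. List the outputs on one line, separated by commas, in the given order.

/gefsozinuprugezez/: /z/ is a voiced obstruent in word-final position, so it devoices to [s]. → [gefsozinuprugezes].
/mokeswihebuob/: /b/ is a voiced obstruent in word-final position, so it devoices to [p]. → [mokeswihebuop].
/sufihefnemov/: /v/ is a voiced obstruent in word-final position, so it devoices to [f]. → [sufihefnemof].
/xodjijiboaz/: /z/ is a voiced obstruent in word-final position, so it devoices to [s]. → [xodjijiboas].

gefsozinuprugezes, mokeswihebuop, sufihefnemof, xodjijiboas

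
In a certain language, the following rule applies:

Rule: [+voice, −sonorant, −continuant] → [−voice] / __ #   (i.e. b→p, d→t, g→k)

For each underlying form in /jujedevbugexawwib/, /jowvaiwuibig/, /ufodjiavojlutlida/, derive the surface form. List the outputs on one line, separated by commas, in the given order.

/jujedevbugexawwib/: /b/ is a voiced stop in word-final position, so it devoices to [p]. → [jujedevbugexawwip].
/jowvaiwuibig/: /g/ is a voiced stop in word-final position, so it devoices to [k]. → [jowvaiwuibik].
/ufodjiavojlutlida/: the rule's environment is not met; surfaces unchanged as [ufodjiavojlutlida].

jujedevbugexawwip, jowvaiwuibik, ufodjiavojlutlida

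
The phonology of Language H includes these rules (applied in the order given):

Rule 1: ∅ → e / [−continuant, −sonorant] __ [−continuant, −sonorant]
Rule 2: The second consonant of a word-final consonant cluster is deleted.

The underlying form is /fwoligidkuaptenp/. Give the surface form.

Rule 1 (stop-cluster e-epenthesis): /d/ and /k/ form a stop–stop cluster, so [e] is inserted between them. /p/ and /t/ form a stop–stop cluster, so [e] is inserted between them. /fwoligidkuaptenp/ → fwoligidekuapetenp.
Rule 2 (final cluster simplification): /p/ is the second consonant of a word-final cluster /np/, so it deletes. /fwoligidekuapetenp/ → fwoligidekuapeten.

fwoligidekuapeten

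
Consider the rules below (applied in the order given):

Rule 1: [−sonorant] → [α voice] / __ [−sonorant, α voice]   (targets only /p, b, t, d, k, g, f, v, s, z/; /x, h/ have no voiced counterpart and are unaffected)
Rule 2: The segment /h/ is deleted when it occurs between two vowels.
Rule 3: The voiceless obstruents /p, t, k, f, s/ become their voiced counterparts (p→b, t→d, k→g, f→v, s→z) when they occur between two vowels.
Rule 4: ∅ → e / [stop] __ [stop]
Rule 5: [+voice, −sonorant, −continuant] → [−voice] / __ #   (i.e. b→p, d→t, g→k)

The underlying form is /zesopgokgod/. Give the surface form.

zezobegogegot

Rule 1 (regressive voicing assimilation): /p/ precedes the voiced obstruent /g/, so it voices to [b] by assimilation. /k/ precedes the voiced obstruent /g/, so it voices to [g] by assimilation. /zesopgokgod/ → zesobgoggod.
Rule 2 (intervocalic h-deletion): no segment meets the environment; /zesobgoggod/ is unchanged.
Rule 3 (intervocalic voicing): /s/ is a voiceless obstruent between vowels /e/ and /o/, so it voices to [z]. /zesobgoggod/ → zezobgoggod.
Rule 4 (stop-cluster e-epenthesis): /b/ and /g/ form a stop–stop cluster, so [e] is inserted between them. /g/ and /g/ form a stop–stop cluster, so [e] is inserted between them. /zezobgoggod/ → zezobegogegod.
Rule 5 (final devoicing): /d/ is a voiced stop in word-final position, so it devoices to [t]. /zezobegogegod/ → zezobegogegot.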